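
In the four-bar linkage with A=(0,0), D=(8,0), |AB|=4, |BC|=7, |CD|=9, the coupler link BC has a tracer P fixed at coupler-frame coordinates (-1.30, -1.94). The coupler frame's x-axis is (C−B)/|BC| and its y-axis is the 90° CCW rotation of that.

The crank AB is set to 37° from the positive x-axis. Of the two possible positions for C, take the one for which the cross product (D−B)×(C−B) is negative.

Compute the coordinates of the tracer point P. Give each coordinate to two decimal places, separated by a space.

2.13 4.48

A=(0,0), D=(8.00,0)
B = A + 4.00·(cos37°, sin37°) = (3.1945, 2.4073)
|BD| = 5.3747
circle(B,7.00) ∩ circle(D,9.00): a=-0.2896, h=6.9940
  candidates: C₊=(6.0682,8.7902) cross=37.591; C₋=(-0.1969,-3.7163) cross=-37.591
  mode - wants cross < 0 → take C=(-0.1969,-3.7163) (cross=-37.591)
ex = (C−B)/|BC| = (-0.4845,-0.8748); ey = (0.8748,-0.4845)
P = B + -1.30·ex + -1.94·ey = (2.1273,4.4844)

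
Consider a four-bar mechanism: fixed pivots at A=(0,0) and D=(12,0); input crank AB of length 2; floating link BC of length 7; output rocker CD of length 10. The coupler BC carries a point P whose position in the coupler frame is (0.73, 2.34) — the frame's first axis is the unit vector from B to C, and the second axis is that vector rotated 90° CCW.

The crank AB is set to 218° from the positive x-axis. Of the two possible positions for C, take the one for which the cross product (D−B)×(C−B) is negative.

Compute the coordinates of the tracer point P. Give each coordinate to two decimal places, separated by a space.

0.48 0.10

A=(0,0), D=(12.00,0)
B = A + 2.00·(cos218°, sin218°) = (-1.5760, -1.2313)
|BD| = 13.6317
circle(B,7.00) ∩ circle(D,10.00): a=4.9452, h=4.9543
  candidates: C₊=(2.9015,4.1494) cross=67.535; C₋=(3.7965,-5.7186) cross=-67.535
  mode - wants cross < 0 → take C=(3.7965,-5.7186) (cross=-67.535)
ex = (C−B)/|BC| = (0.7675,-0.6410); ey = (0.6410,0.7675)
P = B + 0.73·ex + 2.34·ey = (0.4843,0.0967)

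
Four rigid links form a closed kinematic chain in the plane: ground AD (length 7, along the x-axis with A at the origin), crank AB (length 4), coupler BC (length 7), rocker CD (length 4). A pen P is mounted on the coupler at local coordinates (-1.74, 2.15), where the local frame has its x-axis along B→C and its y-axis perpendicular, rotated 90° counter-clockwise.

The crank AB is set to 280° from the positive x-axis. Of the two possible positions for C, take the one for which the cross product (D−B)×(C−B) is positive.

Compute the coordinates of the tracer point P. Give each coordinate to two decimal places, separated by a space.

-2.00 -4.56

A=(0,0), D=(7.00,0)
B = A + 4.00·(cos280°, sin280°) = (0.6946, -3.9392)
|BD| = 7.4348
circle(B,7.00) ∩ circle(D,4.00): a=5.9367, h=3.7089
  candidates: C₊=(3.7644,2.3517) cross=27.575; C₋=(7.6946,-3.9392) cross=-27.575
  mode + wants cross > 0 → take C=(3.7644,2.3517) (cross=27.575)
ex = (C−B)/|BC| = (0.4385,0.8987); ey = (-0.8987,0.4385)
P = B + -1.74·ex + 2.15·ey = (-2.0007,-4.5601)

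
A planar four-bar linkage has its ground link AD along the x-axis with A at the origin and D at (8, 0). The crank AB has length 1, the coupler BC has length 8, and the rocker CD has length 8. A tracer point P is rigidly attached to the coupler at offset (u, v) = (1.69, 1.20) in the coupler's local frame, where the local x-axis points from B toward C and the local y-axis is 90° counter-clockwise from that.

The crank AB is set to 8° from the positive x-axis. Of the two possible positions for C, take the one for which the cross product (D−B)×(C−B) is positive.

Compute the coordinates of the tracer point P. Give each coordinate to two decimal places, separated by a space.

A=(0,0), D=(8.00,0)
B = A + 1.00·(cos8°, sin8°) = (0.9903, 0.1392)
|BD| = 7.0111
circle(B,8.00) ∩ circle(D,8.00): a=3.5056, h=7.1910
  candidates: C₊=(4.6379,7.2592) cross=50.417; C₋=(4.3524,-7.1200) cross=-50.417
  mode + wants cross > 0 → take C=(4.6379,7.2592) (cross=50.417)
ex = (C−B)/|BC| = (0.4560,0.8900); ey = (-0.8900,0.4560)
P = B + 1.69·ex + 1.20·ey = (0.6928,2.1904)

0.69 2.19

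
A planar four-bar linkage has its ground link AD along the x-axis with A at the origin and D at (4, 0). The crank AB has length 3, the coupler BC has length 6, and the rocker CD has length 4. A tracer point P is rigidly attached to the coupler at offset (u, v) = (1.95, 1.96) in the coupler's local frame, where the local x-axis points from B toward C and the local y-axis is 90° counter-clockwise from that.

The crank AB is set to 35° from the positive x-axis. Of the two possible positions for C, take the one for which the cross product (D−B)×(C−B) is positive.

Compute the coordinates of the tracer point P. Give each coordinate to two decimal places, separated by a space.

A=(0,0), D=(4.00,0)
B = A + 3.00·(cos35°, sin35°) = (2.4575, 1.7207)
|BD| = 2.3109
circle(B,6.00) ∩ circle(D,4.00): a=5.4827, h=2.4371
  candidates: C₊=(7.9319,-0.7350) cross=5.632; C₋=(4.3025,-3.9885) cross=-5.632
  mode + wants cross > 0 → take C=(7.9319,-0.7350) (cross=5.632)
ex = (C−B)/|BC| = (0.9124,-0.4093); ey = (0.4093,0.9124)
P = B + 1.95·ex + 1.96·ey = (5.0388,2.7109)

5.04 2.71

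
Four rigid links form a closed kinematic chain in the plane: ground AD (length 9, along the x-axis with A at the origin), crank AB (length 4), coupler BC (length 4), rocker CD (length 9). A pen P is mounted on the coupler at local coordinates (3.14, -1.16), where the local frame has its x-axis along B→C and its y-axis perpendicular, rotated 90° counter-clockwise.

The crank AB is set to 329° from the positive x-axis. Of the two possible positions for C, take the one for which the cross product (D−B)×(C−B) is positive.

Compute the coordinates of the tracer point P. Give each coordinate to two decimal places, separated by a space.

A=(0,0), D=(9.00,0)
B = A + 4.00·(cos329°, sin329°) = (3.4287, -2.0602)
|BD| = 5.9400
circle(B,4.00) ∩ circle(D,9.00): a=-2.5013, h=3.1214
  candidates: C₊=(-0.0000,-0.0000) cross=18.541; C₋=(2.1652,-5.8554) cross=-18.541
  mode + wants cross > 0 → take C=(-0.0000,-0.0000) (cross=18.541)
ex = (C−B)/|BC| = (-0.8572,0.5150); ey = (-0.5150,-0.8572)
P = B + 3.14·ex + -1.16·ey = (1.3346,0.5514)

1.33 0.55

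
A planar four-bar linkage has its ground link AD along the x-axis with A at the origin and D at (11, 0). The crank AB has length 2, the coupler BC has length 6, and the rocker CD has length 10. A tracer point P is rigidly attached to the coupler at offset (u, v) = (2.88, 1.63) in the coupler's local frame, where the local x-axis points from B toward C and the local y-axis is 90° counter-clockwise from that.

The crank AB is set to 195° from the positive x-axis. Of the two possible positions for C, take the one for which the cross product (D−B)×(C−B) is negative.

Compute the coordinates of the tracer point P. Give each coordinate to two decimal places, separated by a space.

A=(0,0), D=(11.00,0)
B = A + 2.00·(cos195°, sin195°) = (-1.9319, -0.5176)
|BD| = 12.9422
circle(B,6.00) ∩ circle(D,10.00): a=3.9986, h=4.4734
  candidates: C₊=(1.8846,4.1121) cross=57.896; C₋=(2.2424,-4.8275) cross=-57.896
  mode - wants cross < 0 → take C=(2.2424,-4.8275) (cross=-57.896)
ex = (C−B)/|BC| = (0.6957,-0.7183); ey = (0.7183,0.6957)
P = B + 2.88·ex + 1.63·ey = (1.2427,-1.4524)

1.24 -1.45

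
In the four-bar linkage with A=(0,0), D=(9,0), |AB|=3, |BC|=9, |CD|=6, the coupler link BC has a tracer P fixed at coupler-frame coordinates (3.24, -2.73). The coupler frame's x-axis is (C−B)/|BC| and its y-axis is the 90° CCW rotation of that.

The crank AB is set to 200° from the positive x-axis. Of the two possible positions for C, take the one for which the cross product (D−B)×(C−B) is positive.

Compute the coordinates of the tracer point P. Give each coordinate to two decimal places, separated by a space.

1.40 -1.44

A=(0,0), D=(9.00,0)
B = A + 3.00·(cos200°, sin200°) = (-2.8191, -1.0261)
|BD| = 11.8635
circle(B,9.00) ∩ circle(D,6.00): a=7.8283, h=4.4404
  candidates: C₊=(4.5959,4.0748) cross=52.679; C₋=(5.3640,-4.7728) cross=-52.679
  mode + wants cross > 0 → take C=(4.5959,4.0748) (cross=52.679)
ex = (C−B)/|BC| = (0.8239,0.5668); ey = (-0.5668,0.8239)
P = B + 3.24·ex + -2.73·ey = (1.3976,-1.4390)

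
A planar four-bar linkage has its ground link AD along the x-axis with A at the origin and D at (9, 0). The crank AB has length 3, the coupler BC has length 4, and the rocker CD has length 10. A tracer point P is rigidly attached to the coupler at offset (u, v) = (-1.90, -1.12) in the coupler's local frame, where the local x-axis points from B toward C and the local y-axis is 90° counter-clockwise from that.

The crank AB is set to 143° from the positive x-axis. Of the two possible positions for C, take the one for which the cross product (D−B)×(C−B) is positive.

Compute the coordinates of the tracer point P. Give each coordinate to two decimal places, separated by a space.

-2.80 -0.36

A=(0,0), D=(9.00,0)
B = A + 3.00·(cos143°, sin143°) = (-2.3959, 1.8054)
|BD| = 11.5380
circle(B,4.00) ∩ circle(D,10.00): a=2.1289, h=3.3864
  candidates: C₊=(0.2367,4.8170) cross=39.073; C₋=(-0.8231,-1.8724) cross=-39.073
  mode + wants cross > 0 → take C=(0.2367,4.8170) (cross=39.073)
ex = (C−B)/|BC| = (0.6581,0.7529); ey = (-0.7529,0.6581)
P = B + -1.90·ex + -1.12·ey = (-2.8031,-0.3622)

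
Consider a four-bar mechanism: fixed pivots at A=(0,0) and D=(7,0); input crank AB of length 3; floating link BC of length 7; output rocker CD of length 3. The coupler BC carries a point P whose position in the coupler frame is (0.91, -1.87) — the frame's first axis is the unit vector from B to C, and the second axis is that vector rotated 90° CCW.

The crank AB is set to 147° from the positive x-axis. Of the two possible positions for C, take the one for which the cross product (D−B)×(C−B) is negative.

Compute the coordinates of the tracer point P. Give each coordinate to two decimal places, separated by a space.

-2.28 -0.43

A=(0,0), D=(7.00,0)
B = A + 3.00·(cos147°, sin147°) = (-2.5160, 1.6339)
|BD| = 9.6553
circle(B,7.00) ∩ circle(D,3.00): a=6.8990, h=1.1846
  candidates: C₊=(4.4840,1.6339) cross=11.437; C₋=(4.0831,-0.7011) cross=-11.437
  mode - wants cross < 0 → take C=(4.0831,-0.7011) (cross=-11.437)
ex = (C−B)/|BC| = (0.9427,-0.3336); ey = (0.3336,0.9427)
P = B + 0.91·ex + -1.87·ey = (-2.2819,-0.4325)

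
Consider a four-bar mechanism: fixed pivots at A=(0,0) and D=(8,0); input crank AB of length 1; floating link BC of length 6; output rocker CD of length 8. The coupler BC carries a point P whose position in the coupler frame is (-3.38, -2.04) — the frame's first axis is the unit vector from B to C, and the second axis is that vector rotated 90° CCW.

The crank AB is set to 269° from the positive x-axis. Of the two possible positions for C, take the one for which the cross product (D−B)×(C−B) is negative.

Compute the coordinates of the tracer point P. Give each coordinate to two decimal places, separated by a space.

A=(0,0), D=(8.00,0)
B = A + 1.00·(cos269°, sin269°) = (-0.0175, -0.9998)
|BD| = 8.0796
circle(B,6.00) ∩ circle(D,8.00): a=2.3070, h=5.5387
  candidates: C₊=(1.5864,4.7818) cross=44.751; C₋=(2.9572,-6.2105) cross=-44.751
  mode - wants cross < 0 → take C=(2.9572,-6.2105) (cross=-44.751)
ex = (C−B)/|BC| = (0.4958,-0.8684); ey = (0.8684,0.4958)
P = B + -3.38·ex + -2.04·ey = (-3.4648,0.9241)

-3.46 0.92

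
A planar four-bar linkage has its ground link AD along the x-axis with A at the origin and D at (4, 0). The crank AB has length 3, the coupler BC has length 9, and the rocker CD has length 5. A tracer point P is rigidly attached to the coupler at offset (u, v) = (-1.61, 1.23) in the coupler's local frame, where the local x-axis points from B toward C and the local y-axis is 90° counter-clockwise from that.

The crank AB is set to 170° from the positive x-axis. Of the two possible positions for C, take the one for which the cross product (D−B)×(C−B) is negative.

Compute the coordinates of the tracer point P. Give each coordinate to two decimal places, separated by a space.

-3.47 2.48

A=(0,0), D=(4.00,0)
B = A + 3.00·(cos170°, sin170°) = (-2.9544, 0.5209)
|BD| = 6.9739
circle(B,9.00) ∩ circle(D,5.00): a=7.5019, h=4.9720
  candidates: C₊=(4.8979,4.9187) cross=34.675; C₋=(4.1551,-4.9976) cross=-34.675
  mode - wants cross < 0 → take C=(4.1551,-4.9976) (cross=-34.675)
ex = (C−B)/|BC| = (0.7900,-0.6132); ey = (0.6132,0.7900)
P = B + -1.61·ex + 1.23·ey = (-3.4720,2.4798)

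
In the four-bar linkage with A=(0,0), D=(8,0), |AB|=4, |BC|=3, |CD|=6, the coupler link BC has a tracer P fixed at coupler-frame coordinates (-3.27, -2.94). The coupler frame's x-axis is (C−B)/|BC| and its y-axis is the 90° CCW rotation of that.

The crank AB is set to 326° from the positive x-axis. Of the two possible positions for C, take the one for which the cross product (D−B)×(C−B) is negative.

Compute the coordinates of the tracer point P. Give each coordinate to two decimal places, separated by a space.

A=(0,0), D=(8.00,0)
B = A + 4.00·(cos326°, sin326°) = (3.3162, -2.2368)
|BD| = 5.1905
circle(B,3.00) ∩ circle(D,6.00): a=-0.0056, h=3.0000
  candidates: C₊=(2.0183,0.4680) cross=15.572; C₋=(4.6039,-4.9463) cross=-15.572
  mode - wants cross < 0 → take C=(4.6039,-4.9463) (cross=-15.572)
ex = (C−B)/|BC| = (0.4292,-0.9032); ey = (0.9032,0.4292)
P = B + -3.27·ex + -2.94·ey = (-0.7428,-0.5453)

-0.74 -0.55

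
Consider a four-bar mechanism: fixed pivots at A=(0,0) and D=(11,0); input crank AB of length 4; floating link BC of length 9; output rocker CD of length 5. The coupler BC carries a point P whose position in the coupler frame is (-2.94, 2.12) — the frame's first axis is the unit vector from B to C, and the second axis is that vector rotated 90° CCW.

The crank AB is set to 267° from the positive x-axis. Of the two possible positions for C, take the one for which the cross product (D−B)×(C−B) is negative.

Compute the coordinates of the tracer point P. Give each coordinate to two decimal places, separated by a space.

-3.03 -1.72

A=(0,0), D=(11.00,0)
B = A + 4.00·(cos267°, sin267°) = (-0.2093, -3.9945)
|BD| = 11.8998
circle(B,9.00) ∩ circle(D,5.00): a=8.3029, h=3.4731
  candidates: C₊=(6.4459,2.0641) cross=41.329; C₋=(8.7776,-4.4789) cross=-41.329
  mode - wants cross < 0 → take C=(8.7776,-4.4789) (cross=-41.329)
ex = (C−B)/|BC| = (0.9986,-0.0538); ey = (0.0538,0.9986)
P = B + -2.94·ex + 2.12·ey = (-3.0310,-1.7193)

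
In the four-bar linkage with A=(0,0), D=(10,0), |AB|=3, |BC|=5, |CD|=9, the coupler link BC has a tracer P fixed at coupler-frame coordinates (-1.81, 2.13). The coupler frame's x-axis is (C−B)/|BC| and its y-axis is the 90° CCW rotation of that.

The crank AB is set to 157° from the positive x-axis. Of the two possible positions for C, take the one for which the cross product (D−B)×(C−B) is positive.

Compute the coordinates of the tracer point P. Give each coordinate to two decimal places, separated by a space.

-5.34 2.24

A=(0,0), D=(10.00,0)
B = A + 3.00·(cos157°, sin157°) = (-2.7615, 1.1722)
|BD| = 12.8152
circle(B,5.00) ∩ circle(D,9.00): a=4.2227, h=2.6774
  candidates: C₊=(1.6884,3.4522) cross=34.312; C₋=(1.1986,-1.8803) cross=-34.312
  mode + wants cross > 0 → take C=(1.6884,3.4522) (cross=34.312)
ex = (C−B)/|BC| = (0.8900,0.4560); ey = (-0.4560,0.8900)
P = B + -1.81·ex + 2.13·ey = (-5.3436,2.2425)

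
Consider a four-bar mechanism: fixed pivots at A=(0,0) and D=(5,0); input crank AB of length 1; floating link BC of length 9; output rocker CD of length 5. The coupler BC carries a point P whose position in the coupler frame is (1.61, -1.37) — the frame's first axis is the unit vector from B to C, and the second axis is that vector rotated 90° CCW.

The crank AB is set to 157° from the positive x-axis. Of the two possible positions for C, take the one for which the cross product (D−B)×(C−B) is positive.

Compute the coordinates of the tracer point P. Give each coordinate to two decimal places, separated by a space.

1.14 -0.08

A=(0,0), D=(5.00,0)
B = A + 1.00·(cos157°, sin157°) = (-0.9205, 0.3907)
|BD| = 5.9334
circle(B,9.00) ∩ circle(D,5.00): a=7.6858, h=4.6829
  candidates: C₊=(7.0569,4.5573) cross=27.785; C₋=(6.4402,-4.7881) cross=-27.785
  mode + wants cross > 0 → take C=(7.0569,4.5573) (cross=27.785)
ex = (C−B)/|BC| = (0.8864,0.4630); ey = (-0.4630,0.8864)
P = B + 1.61·ex + -1.37·ey = (1.1408,-0.0783)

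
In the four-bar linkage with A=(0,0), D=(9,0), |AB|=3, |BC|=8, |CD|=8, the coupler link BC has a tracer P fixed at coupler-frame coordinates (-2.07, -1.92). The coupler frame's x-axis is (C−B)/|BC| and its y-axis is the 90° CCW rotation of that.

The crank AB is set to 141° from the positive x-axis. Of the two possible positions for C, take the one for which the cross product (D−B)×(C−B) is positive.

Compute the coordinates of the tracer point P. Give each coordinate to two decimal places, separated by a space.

-2.94 -0.87

A=(0,0), D=(9.00,0)
B = A + 3.00·(cos141°, sin141°) = (-2.3314, 1.8880)
|BD| = 11.4876
circle(B,8.00) ∩ circle(D,8.00): a=5.7438, h=5.5685
  candidates: C₊=(4.2495,6.4368) cross=63.969; C₋=(2.4191,-4.5488) cross=-63.969
  mode + wants cross > 0 → take C=(4.2495,6.4368) (cross=63.969)
ex = (C−B)/|BC| = (0.8226,0.5686); ey = (-0.5686,0.8226)
P = B + -2.07·ex + -1.92·ey = (-2.9425,-0.8685)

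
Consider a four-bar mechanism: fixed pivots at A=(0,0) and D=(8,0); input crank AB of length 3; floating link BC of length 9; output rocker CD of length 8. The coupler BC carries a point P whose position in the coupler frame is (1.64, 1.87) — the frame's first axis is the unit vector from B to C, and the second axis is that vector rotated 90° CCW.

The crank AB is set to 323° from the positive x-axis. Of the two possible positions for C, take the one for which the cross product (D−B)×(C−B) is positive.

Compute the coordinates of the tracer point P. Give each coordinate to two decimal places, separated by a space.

0.88 0.17

A=(0,0), D=(8.00,0)
B = A + 3.00·(cos323°, sin323°) = (2.3959, -1.8054)
|BD| = 5.8877
circle(B,9.00) ∩ circle(D,8.00): a=4.3875, h=7.8581
  candidates: C₊=(4.1624,7.0195) cross=46.266; C₋=(8.9817,-7.9395) cross=-46.266
  mode + wants cross > 0 → take C=(4.1624,7.0195) (cross=46.266)
ex = (C−B)/|BC| = (0.1963,0.9805); ey = (-0.9805,0.1963)
P = B + 1.64·ex + 1.87·ey = (0.8842,0.1697)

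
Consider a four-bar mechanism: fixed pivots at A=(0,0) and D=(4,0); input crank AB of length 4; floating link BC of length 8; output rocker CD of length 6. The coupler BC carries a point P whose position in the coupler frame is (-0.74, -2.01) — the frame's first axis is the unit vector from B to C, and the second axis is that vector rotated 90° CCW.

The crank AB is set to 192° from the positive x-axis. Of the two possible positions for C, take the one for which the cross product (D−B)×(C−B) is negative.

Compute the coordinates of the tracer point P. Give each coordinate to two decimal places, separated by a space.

A=(0,0), D=(4.00,0)
B = A + 4.00·(cos192°, sin192°) = (-3.9126, -0.8316)
|BD| = 7.9562
circle(B,8.00) ∩ circle(D,6.00): a=5.7377, h=5.5748
  candidates: C₊=(1.2110,5.3124) cross=44.354; C₋=(2.3764,-5.7762) cross=-44.354
  mode - wants cross < 0 → take C=(2.3764,-5.7762) (cross=-44.354)
ex = (C−B)/|BC| = (0.7861,-0.6181); ey = (0.6181,0.7861)
P = B + -0.74·ex + -2.01·ey = (-5.7366,-1.9544)

-5.74 -1.95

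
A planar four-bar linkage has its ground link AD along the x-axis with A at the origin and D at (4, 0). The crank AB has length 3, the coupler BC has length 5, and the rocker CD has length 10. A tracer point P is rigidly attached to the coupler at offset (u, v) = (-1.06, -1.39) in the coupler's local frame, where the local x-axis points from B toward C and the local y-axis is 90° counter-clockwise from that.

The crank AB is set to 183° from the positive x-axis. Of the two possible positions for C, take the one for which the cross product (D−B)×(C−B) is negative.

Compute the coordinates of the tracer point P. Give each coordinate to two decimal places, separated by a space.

A=(0,0), D=(4.00,0)
B = A + 3.00·(cos183°, sin183°) = (-2.9959, -0.1570)
|BD| = 6.9977
circle(B,5.00) ∩ circle(D,10.00): a=-1.8601, h=4.6411
  candidates: C₊=(-4.9597,4.4412) cross=32.477; C₋=(-4.7514,-4.8387) cross=-32.477
  mode - wants cross < 0 → take C=(-4.7514,-4.8387) (cross=-32.477)
ex = (C−B)/|BC| = (-0.3511,-0.9363); ey = (0.9363,-0.3511)
P = B + -1.06·ex + -1.39·ey = (-3.9252,1.3235)

-3.93 1.32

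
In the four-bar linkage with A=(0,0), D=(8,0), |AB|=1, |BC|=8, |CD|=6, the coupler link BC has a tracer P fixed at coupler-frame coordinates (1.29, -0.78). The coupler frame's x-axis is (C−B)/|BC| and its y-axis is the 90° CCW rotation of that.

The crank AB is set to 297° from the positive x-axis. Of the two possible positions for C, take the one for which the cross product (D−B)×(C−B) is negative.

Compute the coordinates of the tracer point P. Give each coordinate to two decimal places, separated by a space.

A=(0,0), D=(8.00,0)
B = A + 1.00·(cos297°, sin297°) = (0.4540, -0.8910)
|BD| = 7.5984
circle(B,8.00) ∩ circle(D,6.00): a=5.6417, h=5.6720
  candidates: C₊=(5.3917,5.4034) cross=43.098; C₋=(6.7219,-5.8623) cross=-43.098
  mode - wants cross < 0 → take C=(6.7219,-5.8623) (cross=-43.098)
ex = (C−B)/|BC| = (0.7835,-0.6214); ey = (0.6214,0.7835)
P = B + 1.29·ex + -0.78·ey = (0.9800,-2.3037)

0.98 -2.30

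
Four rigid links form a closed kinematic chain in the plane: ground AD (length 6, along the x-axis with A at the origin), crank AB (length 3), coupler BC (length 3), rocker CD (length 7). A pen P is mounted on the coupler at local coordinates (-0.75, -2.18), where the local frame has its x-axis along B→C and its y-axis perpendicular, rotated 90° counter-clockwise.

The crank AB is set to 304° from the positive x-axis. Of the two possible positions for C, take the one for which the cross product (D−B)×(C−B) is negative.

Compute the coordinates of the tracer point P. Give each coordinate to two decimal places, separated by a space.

A=(0,0), D=(6.00,0)
B = A + 3.00·(cos304°, sin304°) = (1.6776, -2.4871)
|BD| = 4.9869
circle(B,3.00) ∩ circle(D,7.00): a=-1.5171, h=2.5881
  candidates: C₊=(-0.9281,-1.0004) cross=12.907; C₋=(1.6534,-5.4870) cross=-12.907
  mode - wants cross < 0 → take C=(1.6534,-5.4870) (cross=-12.907)
ex = (C−B)/|BC| = (-0.0080,-1.0000); ey = (1.0000,-0.0080)
P = B + -0.75·ex + -2.18·ey = (-0.4963,-1.7196)

-0.50 -1.72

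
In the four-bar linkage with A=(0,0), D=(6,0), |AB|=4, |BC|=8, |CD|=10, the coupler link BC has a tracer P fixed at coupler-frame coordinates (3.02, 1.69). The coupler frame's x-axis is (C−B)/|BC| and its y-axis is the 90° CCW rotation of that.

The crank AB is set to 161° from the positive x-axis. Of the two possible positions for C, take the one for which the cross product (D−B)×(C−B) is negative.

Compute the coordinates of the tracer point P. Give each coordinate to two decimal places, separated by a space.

-1.36 -1.16

A=(0,0), D=(6.00,0)
B = A + 4.00·(cos161°, sin161°) = (-3.7821, 1.3023)
|BD| = 9.8684
circle(B,8.00) ∩ circle(D,10.00): a=3.1102, h=7.3707
  candidates: C₊=(0.2736,8.1980) cross=72.737; C₋=(-1.6718,-6.4144) cross=-72.737
  mode - wants cross < 0 → take C=(-1.6718,-6.4144) (cross=-72.737)
ex = (C−B)/|BC| = (0.2638,-0.9646); ey = (0.9646,0.2638)
P = B + 3.02·ex + 1.69·ey = (-1.3553,-1.1650)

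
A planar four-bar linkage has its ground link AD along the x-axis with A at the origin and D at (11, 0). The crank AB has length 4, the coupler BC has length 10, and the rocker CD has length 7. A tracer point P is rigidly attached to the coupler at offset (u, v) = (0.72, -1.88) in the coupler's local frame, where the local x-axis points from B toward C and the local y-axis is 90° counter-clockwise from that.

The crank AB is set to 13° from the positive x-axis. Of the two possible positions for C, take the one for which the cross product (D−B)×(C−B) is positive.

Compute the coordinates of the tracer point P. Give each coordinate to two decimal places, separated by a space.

A=(0,0), D=(11.00,0)
B = A + 4.00·(cos13°, sin13°) = (3.8975, 0.8998)
|BD| = 7.1593
circle(B,10.00) ∩ circle(D,7.00): a=7.1415, h=7.0000
  candidates: C₊=(11.8621,6.9467) cross=50.115; C₋=(10.1025,-6.9422) cross=-50.115
  mode + wants cross > 0 → take C=(11.8621,6.9467) (cross=50.115)
ex = (C−B)/|BC| = (0.7965,0.6047); ey = (-0.6047,0.7965)
P = B + 0.72·ex + -1.88·ey = (5.6078,-0.1622)

5.61 -0.16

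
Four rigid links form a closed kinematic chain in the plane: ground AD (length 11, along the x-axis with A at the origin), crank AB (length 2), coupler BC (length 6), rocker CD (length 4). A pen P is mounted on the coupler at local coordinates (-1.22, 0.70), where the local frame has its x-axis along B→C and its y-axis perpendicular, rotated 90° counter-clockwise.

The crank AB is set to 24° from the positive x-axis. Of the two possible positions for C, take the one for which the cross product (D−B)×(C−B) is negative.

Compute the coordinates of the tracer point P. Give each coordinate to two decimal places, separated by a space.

0.99 1.94

A=(0,0), D=(11.00,0)
B = A + 2.00·(cos24°, sin24°) = (1.8271, 0.8135)
|BD| = 9.2089
circle(B,6.00) ∩ circle(D,4.00): a=5.6904, h=1.9026
  candidates: C₊=(7.6633,2.2060) cross=17.521; C₋=(7.3271,-1.5843) cross=-17.521
  mode - wants cross < 0 → take C=(7.3271,-1.5843) (cross=-17.521)
ex = (C−B)/|BC| = (0.9167,-0.3996); ey = (0.3996,0.9167)
P = B + -1.22·ex + 0.70·ey = (0.9885,1.9427)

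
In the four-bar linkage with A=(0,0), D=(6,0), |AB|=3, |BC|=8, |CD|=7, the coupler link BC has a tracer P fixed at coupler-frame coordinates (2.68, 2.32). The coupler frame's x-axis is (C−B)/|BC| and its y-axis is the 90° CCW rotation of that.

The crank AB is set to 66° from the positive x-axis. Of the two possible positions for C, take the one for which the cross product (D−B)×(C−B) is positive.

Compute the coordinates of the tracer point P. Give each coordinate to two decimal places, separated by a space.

A=(0,0), D=(6.00,0)
B = A + 3.00·(cos66°, sin66°) = (1.2202, 2.7406)
|BD| = 5.5098
circle(B,8.00) ∩ circle(D,7.00): a=4.1161, h=6.8599
  candidates: C₊=(8.2032,6.6442) cross=37.796; C₋=(1.3788,-5.2578) cross=-37.796
  mode + wants cross > 0 → take C=(8.2032,6.6442) (cross=37.796)
ex = (C−B)/|BC| = (0.8729,0.4880); ey = (-0.4880,0.8729)
P = B + 2.68·ex + 2.32·ey = (2.4275,6.0734)

2.43 6.07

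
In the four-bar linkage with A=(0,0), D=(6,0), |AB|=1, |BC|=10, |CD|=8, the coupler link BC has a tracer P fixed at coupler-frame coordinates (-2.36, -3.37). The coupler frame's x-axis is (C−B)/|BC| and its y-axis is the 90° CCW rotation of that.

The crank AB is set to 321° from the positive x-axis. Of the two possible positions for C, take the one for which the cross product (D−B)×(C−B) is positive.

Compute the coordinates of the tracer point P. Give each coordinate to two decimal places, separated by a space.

A=(0,0), D=(6.00,0)
B = A + 1.00·(cos321°, sin321°) = (0.7771, -0.6293)
|BD| = 5.2606
circle(B,10.00) ∩ circle(D,8.00): a=6.0520, h=7.9608
  candidates: C₊=(5.8333,7.9983) cross=41.879; C₋=(7.7380,-7.8089) cross=-41.879
  mode + wants cross > 0 → take C=(5.8333,7.9983) (cross=41.879)
ex = (C−B)/|BC| = (0.5056,0.8628); ey = (-0.8628,0.5056)
P = B + -2.36·ex + -3.37·ey = (2.4914,-4.3694)

2.49 -4.37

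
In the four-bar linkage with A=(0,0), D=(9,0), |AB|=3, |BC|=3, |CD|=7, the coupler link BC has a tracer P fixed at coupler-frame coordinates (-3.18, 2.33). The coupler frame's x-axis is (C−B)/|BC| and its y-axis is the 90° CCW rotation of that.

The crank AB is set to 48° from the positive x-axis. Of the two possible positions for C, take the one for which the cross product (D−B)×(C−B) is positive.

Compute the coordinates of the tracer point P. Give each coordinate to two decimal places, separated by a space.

-1.75 1.03

A=(0,0), D=(9.00,0)
B = A + 3.00·(cos48°, sin48°) = (2.0074, 2.2294)
|BD| = 7.3394
circle(B,3.00) ∩ circle(D,7.00): a=0.9447, h=2.8474
  candidates: C₊=(3.7724,4.6553) cross=20.898; C₋=(2.0425,-0.7704) cross=-20.898
  mode + wants cross > 0 → take C=(3.7724,4.6553) (cross=20.898)
ex = (C−B)/|BC| = (0.5883,0.8086); ey = (-0.8086,0.5883)
P = B + -3.18·ex + 2.33·ey = (-1.7476,1.0288)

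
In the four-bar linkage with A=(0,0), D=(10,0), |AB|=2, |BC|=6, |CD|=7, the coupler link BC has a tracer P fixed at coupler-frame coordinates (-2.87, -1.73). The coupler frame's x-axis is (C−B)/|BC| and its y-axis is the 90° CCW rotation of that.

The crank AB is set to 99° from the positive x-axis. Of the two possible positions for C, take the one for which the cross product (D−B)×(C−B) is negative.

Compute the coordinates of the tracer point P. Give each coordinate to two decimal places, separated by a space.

-3.48 3.08

A=(0,0), D=(10.00,0)
B = A + 2.00·(cos99°, sin99°) = (-0.3129, 1.9754)
|BD| = 10.5004
circle(B,6.00) ∩ circle(D,7.00): a=4.6311, h=3.8148
  candidates: C₊=(4.9532,4.8508) cross=40.056; C₋=(3.5179,-2.6425) cross=-40.056
  mode - wants cross < 0 → take C=(3.5179,-2.6425) (cross=-40.056)
ex = (C−B)/|BC| = (0.6385,-0.7696); ey = (0.7696,0.6385)
P = B + -2.87·ex + -1.73·ey = (-3.4768,3.0797)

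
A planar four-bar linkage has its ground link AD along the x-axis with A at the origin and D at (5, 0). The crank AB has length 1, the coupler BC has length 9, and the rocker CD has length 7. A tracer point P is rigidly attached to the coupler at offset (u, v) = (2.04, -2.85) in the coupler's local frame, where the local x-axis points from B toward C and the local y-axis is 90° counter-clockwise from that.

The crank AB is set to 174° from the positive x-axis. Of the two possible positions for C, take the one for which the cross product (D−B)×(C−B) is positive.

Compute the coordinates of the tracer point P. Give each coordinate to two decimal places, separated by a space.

2.50 -0.17

A=(0,0), D=(5.00,0)
B = A + 1.00·(cos174°, sin174°) = (-0.9945, 0.1045)
|BD| = 5.9954
circle(B,9.00) ∩ circle(D,7.00): a=5.6664, h=6.9923
  candidates: C₊=(4.7929,6.9969) cross=41.922; C₋=(4.5491,-6.9855) cross=-41.922
  mode + wants cross > 0 → take C=(4.7929,6.9969) (cross=41.922)
ex = (C−B)/|BC| = (0.6431,0.7658); ey = (-0.7658,0.6431)
P = B + 2.04·ex + -2.85·ey = (2.4999,-0.1659)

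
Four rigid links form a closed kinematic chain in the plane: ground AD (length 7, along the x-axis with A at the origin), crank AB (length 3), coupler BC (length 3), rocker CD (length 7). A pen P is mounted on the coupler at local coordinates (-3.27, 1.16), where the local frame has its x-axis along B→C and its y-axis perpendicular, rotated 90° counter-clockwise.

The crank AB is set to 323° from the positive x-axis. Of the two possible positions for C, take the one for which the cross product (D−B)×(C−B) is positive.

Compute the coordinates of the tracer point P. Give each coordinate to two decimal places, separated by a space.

A=(0,0), D=(7.00,0)
B = A + 3.00·(cos323°, sin323°) = (2.3959, -1.8054)
|BD| = 4.9454
circle(B,3.00) ∩ circle(D,7.00): a=-1.5714, h=2.5555
  candidates: C₊=(-0.0000,-0.0000) cross=12.638; C₋=(1.8659,-4.7583) cross=-12.638
  mode + wants cross > 0 → take C=(-0.0000,-0.0000) (cross=12.638)
ex = (C−B)/|BC| = (-0.7986,0.6018); ey = (-0.6018,-0.7986)
P = B + -3.27·ex + 1.16·ey = (4.3093,-4.6998)

4.31 -4.70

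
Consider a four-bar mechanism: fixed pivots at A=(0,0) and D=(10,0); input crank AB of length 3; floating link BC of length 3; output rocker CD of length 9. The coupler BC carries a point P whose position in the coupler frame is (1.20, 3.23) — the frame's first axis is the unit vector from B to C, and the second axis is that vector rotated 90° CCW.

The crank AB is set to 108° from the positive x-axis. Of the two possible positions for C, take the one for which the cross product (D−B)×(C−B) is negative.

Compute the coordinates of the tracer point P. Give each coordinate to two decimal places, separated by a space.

A=(0,0), D=(10.00,0)
B = A + 3.00·(cos108°, sin108°) = (-0.9271, 2.8532)
|BD| = 11.2934
circle(B,3.00) ∩ circle(D,9.00): a=2.4590, h=1.7185
  candidates: C₊=(1.8863,3.8947) cross=19.408; C₋=(1.0180,0.5692) cross=-19.408
  mode - wants cross < 0 → take C=(1.0180,0.5692) (cross=-19.408)
ex = (C−B)/|BC| = (0.6484,-0.7613); ey = (0.7613,0.6484)
P = B + 1.20·ex + 3.23·ey = (2.3101,4.0338)

2.31 4.03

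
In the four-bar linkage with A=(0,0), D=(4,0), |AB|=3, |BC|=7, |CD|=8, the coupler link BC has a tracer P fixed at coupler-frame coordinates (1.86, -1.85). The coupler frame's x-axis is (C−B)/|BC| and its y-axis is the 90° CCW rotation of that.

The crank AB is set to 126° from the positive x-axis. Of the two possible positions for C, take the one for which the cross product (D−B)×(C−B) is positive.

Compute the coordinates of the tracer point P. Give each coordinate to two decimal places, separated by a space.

A=(0,0), D=(4.00,0)
B = A + 3.00·(cos126°, sin126°) = (-1.7634, 2.4271)
|BD| = 6.2535
circle(B,7.00) ∩ circle(D,8.00): a=1.9275, h=6.7294
  candidates: C₊=(2.6247,7.8809) cross=42.083; C₋=(-2.5987,-4.5229) cross=-42.083
  mode + wants cross > 0 → take C=(2.6247,7.8809) (cross=42.083)
ex = (C−B)/|BC| = (0.6269,0.7791); ey = (-0.7791,0.6269)
P = B + 1.86·ex + -1.85·ey = (0.8440,2.7165)

0.84 2.72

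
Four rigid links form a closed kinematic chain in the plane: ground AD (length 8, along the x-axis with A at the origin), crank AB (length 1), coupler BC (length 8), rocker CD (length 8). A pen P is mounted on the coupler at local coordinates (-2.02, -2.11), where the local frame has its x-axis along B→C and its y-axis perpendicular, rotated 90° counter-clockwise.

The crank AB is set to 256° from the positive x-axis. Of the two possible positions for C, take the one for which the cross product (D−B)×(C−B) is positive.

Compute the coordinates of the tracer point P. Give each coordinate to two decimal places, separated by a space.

A=(0,0), D=(8.00,0)
B = A + 1.00·(cos256°, sin256°) = (-0.2419, -0.9703)
|BD| = 8.2988
circle(B,8.00) ∩ circle(D,8.00): a=4.1494, h=6.8398
  candidates: C₊=(3.0793,6.3077) cross=56.762; C₋=(4.6787,-7.2780) cross=-56.762
  mode + wants cross > 0 → take C=(3.0793,6.3077) (cross=56.762)
ex = (C−B)/|BC| = (0.4152,0.9097); ey = (-0.9097,0.4152)
P = B + -2.02·ex + -2.11·ey = (0.8390,-3.6840)

0.84 -3.68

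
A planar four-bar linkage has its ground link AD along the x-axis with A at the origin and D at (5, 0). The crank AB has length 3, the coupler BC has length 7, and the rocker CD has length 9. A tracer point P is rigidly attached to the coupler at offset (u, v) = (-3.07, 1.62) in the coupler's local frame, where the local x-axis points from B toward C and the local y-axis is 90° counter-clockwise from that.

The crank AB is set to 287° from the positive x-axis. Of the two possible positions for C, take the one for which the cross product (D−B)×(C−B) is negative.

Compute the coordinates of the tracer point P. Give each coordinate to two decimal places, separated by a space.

A=(0,0), D=(5.00,0)
B = A + 3.00·(cos287°, sin287°) = (0.8771, -2.8689)
|BD| = 5.0228
circle(B,7.00) ∩ circle(D,9.00): a=-0.6740, h=6.9675
  candidates: C₊=(-3.6558,2.4652) cross=34.996; C₋=(4.3035,-8.9730) cross=-34.996
  mode - wants cross < 0 → take C=(4.3035,-8.9730) (cross=-34.996)
ex = (C−B)/|BC| = (0.4895,-0.8720); ey = (0.8720,0.4895)
P = B + -3.07·ex + 1.62·ey = (0.7871,0.6011)

0.79 0.60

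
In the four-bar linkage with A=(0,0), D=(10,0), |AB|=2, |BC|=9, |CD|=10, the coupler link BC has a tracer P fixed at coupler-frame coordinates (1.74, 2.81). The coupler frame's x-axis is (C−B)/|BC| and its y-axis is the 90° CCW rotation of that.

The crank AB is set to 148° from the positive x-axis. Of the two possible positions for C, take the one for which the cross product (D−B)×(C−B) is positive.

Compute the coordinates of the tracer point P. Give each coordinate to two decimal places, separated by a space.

A=(0,0), D=(10.00,0)
B = A + 2.00·(cos148°, sin148°) = (-1.6961, 1.0598)
|BD| = 11.7440
circle(B,9.00) ∩ circle(D,10.00): a=5.0631, h=7.4408
  candidates: C₊=(4.0178,8.0133) cross=87.385; C₋=(2.6748,-6.8075) cross=-87.385
  mode + wants cross > 0 → take C=(4.0178,8.0133) (cross=87.385)
ex = (C−B)/|BC| = (0.6349,0.7726); ey = (-0.7726,0.6349)
P = B + 1.74·ex + 2.81·ey = (-2.7624,4.1882)

-2.76 4.19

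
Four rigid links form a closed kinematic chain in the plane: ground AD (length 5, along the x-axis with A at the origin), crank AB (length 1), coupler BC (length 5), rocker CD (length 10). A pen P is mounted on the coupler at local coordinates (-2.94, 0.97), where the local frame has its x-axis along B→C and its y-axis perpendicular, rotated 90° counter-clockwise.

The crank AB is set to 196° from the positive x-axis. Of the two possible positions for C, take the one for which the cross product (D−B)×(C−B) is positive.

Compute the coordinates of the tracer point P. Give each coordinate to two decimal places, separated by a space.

0.38 -3.07

A=(0,0), D=(5.00,0)
B = A + 1.00·(cos196°, sin196°) = (-0.9613, -0.2756)
|BD| = 5.9676
circle(B,5.00) ∩ circle(D,10.00): a=-3.3001, h=3.7563
  candidates: C₊=(-4.4313,3.3242) cross=22.416; C₋=(-4.0843,-4.1803) cross=-22.416
  mode + wants cross > 0 → take C=(-4.4313,3.3242) (cross=22.416)
ex = (C−B)/|BC| = (-0.6940,0.7200); ey = (-0.7200,-0.6940)
P = B + -2.94·ex + 0.97·ey = (0.3808,-3.0655)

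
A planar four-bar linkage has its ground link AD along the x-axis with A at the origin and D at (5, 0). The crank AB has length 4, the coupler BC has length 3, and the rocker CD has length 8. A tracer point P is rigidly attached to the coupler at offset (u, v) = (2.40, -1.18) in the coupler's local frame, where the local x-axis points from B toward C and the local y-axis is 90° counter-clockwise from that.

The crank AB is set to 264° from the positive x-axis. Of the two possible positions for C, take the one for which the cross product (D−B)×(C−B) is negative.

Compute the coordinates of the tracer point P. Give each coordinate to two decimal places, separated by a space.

-0.60 -6.65

A=(0,0), D=(5.00,0)
B = A + 4.00·(cos264°, sin264°) = (-0.4181, -3.9781)
|BD| = 6.7217
circle(B,3.00) ∩ circle(D,8.00): a=-0.7304, h=2.9097
  candidates: C₊=(-2.7289,-2.0649) cross=19.558; C₋=(0.7152,-6.7558) cross=-19.558
  mode - wants cross < 0 → take C=(0.7152,-6.7558) (cross=-19.558)
ex = (C−B)/|BC| = (0.3778,-0.9259); ey = (0.9259,0.3778)
P = B + 2.40·ex + -1.18·ey = (-0.6040,-6.6460)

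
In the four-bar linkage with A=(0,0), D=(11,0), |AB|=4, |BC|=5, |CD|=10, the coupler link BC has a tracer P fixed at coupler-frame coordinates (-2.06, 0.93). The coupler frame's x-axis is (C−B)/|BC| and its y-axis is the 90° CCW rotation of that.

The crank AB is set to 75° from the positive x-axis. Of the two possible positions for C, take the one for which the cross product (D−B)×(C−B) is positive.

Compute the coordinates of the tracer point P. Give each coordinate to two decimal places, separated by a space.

A=(0,0), D=(11.00,0)
B = A + 4.00·(cos75°, sin75°) = (1.0353, 3.8637)
|BD| = 10.6876
circle(B,5.00) ∩ circle(D,10.00): a=1.8350, h=4.6511
  candidates: C₊=(4.4276,7.5368) cross=49.709; C₋=(1.0648,-1.1362) cross=-49.709
  mode + wants cross > 0 → take C=(4.4276,7.5368) (cross=49.709)
ex = (C−B)/|BC| = (0.6785,0.7346); ey = (-0.7346,0.6785)
P = B + -2.06·ex + 0.93·ey = (-1.0456,2.9813)

-1.05 2.98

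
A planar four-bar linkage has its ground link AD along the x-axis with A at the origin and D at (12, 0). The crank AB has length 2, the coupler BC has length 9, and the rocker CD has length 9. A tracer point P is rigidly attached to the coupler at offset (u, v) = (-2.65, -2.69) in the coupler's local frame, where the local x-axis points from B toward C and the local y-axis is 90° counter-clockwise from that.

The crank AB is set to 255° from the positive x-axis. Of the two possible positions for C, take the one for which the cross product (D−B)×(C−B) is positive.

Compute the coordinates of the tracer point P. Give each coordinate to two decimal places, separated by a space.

A=(0,0), D=(12.00,0)
B = A + 2.00·(cos255°, sin255°) = (-0.5176, -1.9319)
|BD| = 12.6658
circle(B,9.00) ∩ circle(D,9.00): a=6.3329, h=6.3949
  candidates: C₊=(4.7658,5.3541) cross=80.996; C₋=(6.7166,-7.2860) cross=-80.996
  mode + wants cross > 0 → take C=(4.7658,5.3541) (cross=80.996)
ex = (C−B)/|BC| = (0.5870,0.8096); ey = (-0.8096,0.5870)
P = B + -2.65·ex + -2.69·ey = (0.1044,-5.6563)

0.10 -5.66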